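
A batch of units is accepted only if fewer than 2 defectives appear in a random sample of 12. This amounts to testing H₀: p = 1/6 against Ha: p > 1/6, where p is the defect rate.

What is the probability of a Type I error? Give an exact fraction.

α = P(reject H₀ | H₀ true) = P(X ≥ 2 | p = 1/6), X ~ Binomial(12, 1/6).
α = 1 − P(X ≤ 1) = 1 − 830078125/2176782336 = 1346704211/2176782336.

1346704211/2176782336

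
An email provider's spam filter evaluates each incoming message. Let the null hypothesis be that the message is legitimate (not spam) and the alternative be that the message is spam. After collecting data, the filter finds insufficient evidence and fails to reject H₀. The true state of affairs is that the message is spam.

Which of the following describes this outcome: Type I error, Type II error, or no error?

H₀ was not rejected, but H₀ is actually false.
Failing to reject a false null hypothesis is a Type II error (false negative).

Type II error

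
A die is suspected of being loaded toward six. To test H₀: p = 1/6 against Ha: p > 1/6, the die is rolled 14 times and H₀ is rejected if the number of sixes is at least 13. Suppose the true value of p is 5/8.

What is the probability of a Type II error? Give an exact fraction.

β = P(fail to reject H₀ | Ha true) = P(K ≤ 12 | p = 5/8), K ~ Binomial(14, 5/8).
Adding the binomial probabilities P(K=0)+…+P(K=12) at p = 5/8 gives 4340673464229/4398046511104.

4340673464229/4398046511104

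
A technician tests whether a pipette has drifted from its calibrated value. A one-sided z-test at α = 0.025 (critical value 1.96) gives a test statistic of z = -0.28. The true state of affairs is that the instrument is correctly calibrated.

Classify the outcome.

Neither — the decision is correct.

The conventional null hypothesis is that the instrument is correctly calibrated.
Since z = -0.28 ≤ z* = 1.96, H₀ is not rejected.
H₀ is true (actually the instrument is correctly calibrated).
The decision matches the true state — no error.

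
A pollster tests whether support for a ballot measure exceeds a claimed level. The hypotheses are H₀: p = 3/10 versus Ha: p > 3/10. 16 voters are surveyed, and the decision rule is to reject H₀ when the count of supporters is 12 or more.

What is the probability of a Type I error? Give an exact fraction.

531662610897/2000000000000000

α = P(reject H₀ | H₀ true) = P(K ≥ 12 | p = 3/10), with K ~ Binomial(16, 3/10).
Adding the binomial terms for j = 12 through 16 with p = 3/10 yields 531662610897/2000000000000000.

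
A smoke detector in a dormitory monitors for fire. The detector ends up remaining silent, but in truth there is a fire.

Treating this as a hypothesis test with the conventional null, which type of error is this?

The null hypothesis here is that there is no fire.
'Remaining silent' corresponds to failing to reject H₀.
H₀ was not rejected but H₀ is false — a Type II error (false negative).

Type II error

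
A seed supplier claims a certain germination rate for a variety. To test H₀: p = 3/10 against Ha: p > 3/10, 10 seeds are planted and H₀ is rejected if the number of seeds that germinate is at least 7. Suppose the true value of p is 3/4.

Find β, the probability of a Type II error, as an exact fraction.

58753/262144

Under the alternative p = 3/4, S ~ Binomial(10, 3/4); β is the probability the test does not reject, P(S < 7).
Equivalently, β = 1 − P(S ≥ 7) = 58753/262144.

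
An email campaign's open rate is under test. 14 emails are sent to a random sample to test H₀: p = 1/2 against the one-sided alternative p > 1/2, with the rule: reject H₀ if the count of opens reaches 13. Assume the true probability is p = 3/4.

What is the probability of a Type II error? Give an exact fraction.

241331965/268435456

Under the alternative p = 3/4, Y ~ Binomial(14, 3/4); β is the probability the test does not reject, P(Y < 13).
Equivalently, β = 1 − P(Y ≥ 13) = 241331965/268435456.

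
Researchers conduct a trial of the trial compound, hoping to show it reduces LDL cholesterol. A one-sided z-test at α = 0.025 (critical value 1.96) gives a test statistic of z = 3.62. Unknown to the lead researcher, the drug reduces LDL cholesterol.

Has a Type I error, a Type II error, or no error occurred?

No error — this is a correct decision.

The conventional null hypothesis is that the drug has no effect on LDL cholesterol.
Since z = 3.62 > z* = 1.96, H₀ is rejected.
H₀ is false (actually the drug reduces LDL cholesterol).
The decision matches the true state — no error.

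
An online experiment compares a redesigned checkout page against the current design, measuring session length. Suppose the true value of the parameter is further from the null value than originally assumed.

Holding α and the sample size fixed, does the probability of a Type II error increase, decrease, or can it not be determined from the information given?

The further the true parameter sits from the null value, the more of the Ha sampling distribution falls in the rejection region.

It decreases.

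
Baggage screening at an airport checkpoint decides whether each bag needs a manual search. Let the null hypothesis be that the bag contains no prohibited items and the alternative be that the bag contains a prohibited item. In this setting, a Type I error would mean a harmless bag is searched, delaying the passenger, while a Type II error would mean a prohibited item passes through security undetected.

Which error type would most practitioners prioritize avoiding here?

Type II error

The Type II consequence (a prohibited item passes through security undetected) is more severe than the Type I consequence (a harmless bag is searched, delaying the passenger).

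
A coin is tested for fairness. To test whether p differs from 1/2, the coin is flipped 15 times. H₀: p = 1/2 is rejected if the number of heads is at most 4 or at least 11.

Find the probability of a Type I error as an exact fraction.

Under H₀, Y ~ Binomial(15, 1/2); α is the probability of landing in either tail, P(Y ≤ 4) + P(Y ≥ 11).
By symmetry, α = 2·P(Y ≤ 4) = 2·(1 + 15 + 105 + 455 + 1365)/32768 = 3882/32768 = 1941/16384.

1941/16384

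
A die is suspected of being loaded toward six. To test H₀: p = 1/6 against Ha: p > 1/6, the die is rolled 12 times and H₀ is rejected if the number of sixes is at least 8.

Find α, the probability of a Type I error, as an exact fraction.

The Type I error probability is α = P(X ≥ 8) computed under H₀, where X ~ Binomial(12, 1/6).
P(X ≥ 8) = Σ_{j=8}^{12} C(12,j)·(1/6)^j·(5/6)^{12-j} = 56431/362797056.

56431/362797056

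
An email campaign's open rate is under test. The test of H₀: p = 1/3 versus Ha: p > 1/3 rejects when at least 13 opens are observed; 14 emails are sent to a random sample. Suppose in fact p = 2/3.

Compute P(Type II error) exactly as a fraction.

A Type II error is failing to reject when Ha holds: with p = 2/3, β = P(K ≤ 12).
Summing C(14,j)·(2/3)^j·(1/3)^{14-j} for j = 0..12 gives 4651897/4782969.

4651897/4782969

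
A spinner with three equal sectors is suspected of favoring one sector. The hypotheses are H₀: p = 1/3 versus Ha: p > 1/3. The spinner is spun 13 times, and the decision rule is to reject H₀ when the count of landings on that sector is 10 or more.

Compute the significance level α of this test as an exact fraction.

Under H₀, Y ~ Binomial(13, 1/3), and α = P(Y ≥ 10).
P(Y ≥ 10) = Σ_{j=10}^{13} C(13,j)·(1/3)^j·(2/3)^{13-j} = 2627/1594323.

2627/1594323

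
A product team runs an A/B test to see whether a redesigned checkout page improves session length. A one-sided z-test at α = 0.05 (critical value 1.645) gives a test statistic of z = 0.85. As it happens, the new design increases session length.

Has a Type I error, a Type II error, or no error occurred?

Type II error

The conventional null hypothesis is that the new design has no effect on session length.
Since z = 0.85 ≤ z* = 1.645, H₀ is not rejected.
H₀ is false (actually the new design increases session length).
Failing to reject a false H₀ is a Type II error.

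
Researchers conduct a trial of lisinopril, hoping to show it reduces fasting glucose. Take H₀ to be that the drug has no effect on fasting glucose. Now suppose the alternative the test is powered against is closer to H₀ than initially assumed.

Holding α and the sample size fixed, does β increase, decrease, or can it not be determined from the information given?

A smaller departure from H₀ means the test statistic under Ha is distributed closer to where it would be under H₀; rejection becomes less likely.

It increases.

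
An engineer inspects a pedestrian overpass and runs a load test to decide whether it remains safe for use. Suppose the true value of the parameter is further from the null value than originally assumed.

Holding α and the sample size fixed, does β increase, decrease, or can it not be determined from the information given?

It decreases.

A bigger departure from H₀ is easier for the test to detect, so it fails to reject less often.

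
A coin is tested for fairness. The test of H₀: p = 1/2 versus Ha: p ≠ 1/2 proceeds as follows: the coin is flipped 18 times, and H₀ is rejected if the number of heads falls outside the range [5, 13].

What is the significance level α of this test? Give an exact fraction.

253/8192

The significance level is the null-hypothesis probability of the rejection region {≤4} ∪ {≥14}.
The two tails are symmetric, so α = 2·(1 + 18 + 153 + 816 + 3060)/2^18 = 8096/262144 = 253/8192.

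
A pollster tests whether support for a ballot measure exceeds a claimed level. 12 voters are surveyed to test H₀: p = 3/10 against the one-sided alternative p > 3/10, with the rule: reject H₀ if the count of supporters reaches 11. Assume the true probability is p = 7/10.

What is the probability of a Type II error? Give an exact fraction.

914974950051/1000000000000

A Type II error is failing to reject when Ha holds: with p = 7/10, β = P(S ≤ 10).
Summing C(12,j)·(7/10)^j·(3/10)^{12-j} for j = 0..10 gives 914974950051/1000000000000.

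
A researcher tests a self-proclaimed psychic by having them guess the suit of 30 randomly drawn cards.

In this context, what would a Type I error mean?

With the conventional null hypothesis that the subject is guessing at random (p = 1/4):
A Type I error is rejecting H₀ when H₀ is true.
Here that means concluding the subject has some ability beyond chance when actually the subject is guessing at random (p = 1/4).

A Type I error would mean concluding that the subject performs better than chance when in fact the subject is guessing at random (p = 1/4).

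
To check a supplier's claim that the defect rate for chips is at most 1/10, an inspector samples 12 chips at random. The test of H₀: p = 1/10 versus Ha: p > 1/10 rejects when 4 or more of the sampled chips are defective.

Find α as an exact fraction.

The significance level is the probability, assuming p = 1/10, of seeing 4 or more defectives in 12 draws.
Computing the lower-tail complement: 1 − 194872505967/200000000000 = 5127494033/200000000000.

5127494033/200000000000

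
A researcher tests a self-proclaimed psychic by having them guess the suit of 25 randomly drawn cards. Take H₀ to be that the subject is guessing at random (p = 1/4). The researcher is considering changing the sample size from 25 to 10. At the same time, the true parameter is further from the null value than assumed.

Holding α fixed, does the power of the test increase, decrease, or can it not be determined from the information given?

Cannot be determined from the information given.

The first change alone would make β increase; the second alone would make β decrease. Which effect dominates depends on the magnitudes, which are not given.
Since power = 1 − β, the effect on power is likewise indeterminate.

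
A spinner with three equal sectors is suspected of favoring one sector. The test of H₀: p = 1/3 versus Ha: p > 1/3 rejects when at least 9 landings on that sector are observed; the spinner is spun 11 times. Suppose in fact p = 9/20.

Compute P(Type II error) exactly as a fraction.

A Type II error is failing to reject when Ha holds: with p = 9/20, β = P(K ≤ 8).
Adding the binomial probabilities P(K=0)+…+P(K=8) at p = 9/20 gives 8070737386943/8192000000000.

8070737386943/8192000000000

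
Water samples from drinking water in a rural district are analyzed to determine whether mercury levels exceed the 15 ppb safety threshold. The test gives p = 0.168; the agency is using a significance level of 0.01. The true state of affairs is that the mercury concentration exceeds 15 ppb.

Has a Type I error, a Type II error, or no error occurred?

The conventional null hypothesis is that the mercury concentration is at or below 15 ppb (safe).
Since p = 0.168 ≥ α = 0.01, H₀ is not rejected.
H₀ is false (actually the mercury concentration exceeds 15 ppb).
Failing to reject a false H₀ is a Type II error.

Type II error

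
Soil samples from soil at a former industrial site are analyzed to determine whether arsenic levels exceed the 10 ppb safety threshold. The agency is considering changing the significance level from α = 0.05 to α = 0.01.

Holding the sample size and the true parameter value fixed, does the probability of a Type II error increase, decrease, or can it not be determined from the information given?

It increases.

A smaller α moves the rejection region further into the tail. With the alternative true, more outcomes now fall outside the rejection region, so failing to reject becomes more likely.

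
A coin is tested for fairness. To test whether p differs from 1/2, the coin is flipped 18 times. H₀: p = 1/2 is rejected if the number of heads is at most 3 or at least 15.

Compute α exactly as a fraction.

Under H₀, Y ~ Binomial(18, 1/2); α is the probability of landing in either tail, P(Y ≤ 3) + P(Y ≥ 15).
Each tail has probability (1 + 18 + 153 + 816)/262144; doubling gives α = 1976/262144 = 247/32768.

247/32768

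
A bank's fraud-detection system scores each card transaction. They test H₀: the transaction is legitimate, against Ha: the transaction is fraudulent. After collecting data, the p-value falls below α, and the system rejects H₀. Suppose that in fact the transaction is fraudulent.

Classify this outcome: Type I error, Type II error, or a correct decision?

No error — this is a correct decision.

The test rejected a false H₀ — the decision matches the true state.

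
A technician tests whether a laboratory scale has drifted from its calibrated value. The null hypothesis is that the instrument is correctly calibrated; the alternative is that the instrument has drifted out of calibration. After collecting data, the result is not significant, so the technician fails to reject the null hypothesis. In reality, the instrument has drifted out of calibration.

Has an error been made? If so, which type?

Type II error

H₀ was not rejected, but H₀ is actually false.
Failing to reject a false null hypothesis is a Type II error (false negative).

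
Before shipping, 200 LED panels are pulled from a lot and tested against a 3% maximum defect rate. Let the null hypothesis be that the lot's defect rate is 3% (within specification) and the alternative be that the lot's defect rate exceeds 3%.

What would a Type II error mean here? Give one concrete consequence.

A Type II error is failing to reject H₀ when H₀ is false.
Here that means accepting the lot and shipping it when actually the lot's defect rate exceeds 3%.

A Type II error would mean concluding that the lot's defect rate is 3% (within specification) (or at least failing to establish that the lot's defect rate exceeds 3%) when in fact the lot's defect rate exceeds 3%. Consequence: customers receive LED panels with an unacceptably high defect rate.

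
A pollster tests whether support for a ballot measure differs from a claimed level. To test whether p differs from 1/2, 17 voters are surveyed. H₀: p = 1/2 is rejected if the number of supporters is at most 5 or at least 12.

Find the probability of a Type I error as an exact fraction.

4701/32768

Under H₀, Y ~ Binomial(17, 1/2); α is the probability of landing in either tail, P(Y ≤ 5) + P(Y ≥ 12).
The two tails are symmetric, so α = 2·(1 + 17 + 136 + 680 + 2380 + 6188)/2^17 = 18804/131072 = 4701/32768.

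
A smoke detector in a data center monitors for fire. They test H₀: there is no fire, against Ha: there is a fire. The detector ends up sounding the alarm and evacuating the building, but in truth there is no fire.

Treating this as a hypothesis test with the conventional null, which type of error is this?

'Sounding the alarm and evacuating the building' corresponds to rejecting H₀.
H₀ was rejected but H₀ is true — a Type I error (false positive).

Type I error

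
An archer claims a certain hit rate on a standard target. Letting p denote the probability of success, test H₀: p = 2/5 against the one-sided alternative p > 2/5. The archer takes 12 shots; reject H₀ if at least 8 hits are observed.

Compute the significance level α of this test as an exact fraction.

α = P(reject H₀ | H₀ true) = P(Y ≥ 8 | p = 2/5), with Y ~ Binomial(12, 2/5).
P(Y ≥ 8) = Σ_{j=8}^{12} C(12,j)·(2/5)^j·(3/5)^{12-j} = 2798336/48828125.

2798336/48828125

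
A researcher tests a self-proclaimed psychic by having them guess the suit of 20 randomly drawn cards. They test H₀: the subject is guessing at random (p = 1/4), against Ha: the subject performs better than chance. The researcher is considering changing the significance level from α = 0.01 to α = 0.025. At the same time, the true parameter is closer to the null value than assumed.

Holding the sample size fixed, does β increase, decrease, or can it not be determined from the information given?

Cannot be determined from the information given.

The first change alone would make β decrease; the second alone would make β increase. Which effect dominates depends on the magnitudes, which are not given.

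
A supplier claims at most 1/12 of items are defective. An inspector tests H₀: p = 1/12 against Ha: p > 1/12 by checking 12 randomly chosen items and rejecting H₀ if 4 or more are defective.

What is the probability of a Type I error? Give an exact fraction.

41104502839/2972033482752

The significance level is the probability, assuming p = 1/12, of seeing 4 or more defectives in 12 draws.
Via the complement, α = 1 − Σ_{j=0}^{3} C(12,j)(1/12)^j(11/12)^{12-j} = 41104502839/2972033482752.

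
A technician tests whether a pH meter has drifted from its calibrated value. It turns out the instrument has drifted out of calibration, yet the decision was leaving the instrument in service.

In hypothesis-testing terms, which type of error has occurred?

The null hypothesis here is that the instrument is correctly calibrated.
'Leaving the instrument in service' corresponds to failing to reject H₀.
H₀ was not rejected but H₀ is false — a Type II error (false negative).

Type II error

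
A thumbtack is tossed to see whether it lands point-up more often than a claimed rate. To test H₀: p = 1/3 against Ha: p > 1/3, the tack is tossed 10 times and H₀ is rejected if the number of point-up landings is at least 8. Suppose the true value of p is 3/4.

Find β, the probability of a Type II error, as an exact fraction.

A Type II error is failing to reject when Ha holds: with p = 3/4, β = P(X ≤ 7).
Summing C(10,j)·(3/4)^j·(1/4)^{10-j} for j = 0..7 gives 124363/262144.

124363/262144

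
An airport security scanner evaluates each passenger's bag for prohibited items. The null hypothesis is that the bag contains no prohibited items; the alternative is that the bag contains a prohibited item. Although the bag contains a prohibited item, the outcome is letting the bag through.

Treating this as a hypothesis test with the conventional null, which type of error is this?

'Letting the bag through' corresponds to failing to reject H₀.
H₀ was not rejected but H₀ is false — a Type II error (false negative).

Type II error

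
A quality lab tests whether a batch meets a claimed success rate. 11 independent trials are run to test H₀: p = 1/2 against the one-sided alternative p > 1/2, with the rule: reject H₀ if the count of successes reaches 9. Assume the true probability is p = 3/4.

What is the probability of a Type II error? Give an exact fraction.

2285053/4194304

A Type II error is failing to reject when Ha holds: with p = 3/4, β = P(K ≤ 8).
Equivalently, β = 1 − P(K ≥ 9) = 2285053/4194304.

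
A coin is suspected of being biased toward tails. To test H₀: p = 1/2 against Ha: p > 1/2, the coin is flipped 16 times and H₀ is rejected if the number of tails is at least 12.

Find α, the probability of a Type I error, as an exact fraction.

α = P(reject H₀ | H₀ true) = P(Y ≥ 12 | p = 1/2), with Y ~ Binomial(16, 1/2).
That's C(16,12) + C(16,13) + C(16,14) + C(16,15) + C(16,16) over 2^16, i.e. (1820 + 560 + 120 + 16 + 1)/65536 = 2517/65536.

2517/65536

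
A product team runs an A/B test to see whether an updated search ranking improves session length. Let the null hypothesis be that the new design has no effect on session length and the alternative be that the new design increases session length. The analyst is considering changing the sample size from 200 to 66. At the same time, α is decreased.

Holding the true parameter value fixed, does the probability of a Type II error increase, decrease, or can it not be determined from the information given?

A smaller sample increases the standard error, so the sampling distributions under H₀ and Ha overlap more. Lowering α raises the bar for rejection; under Ha, the test now fails to reject on outcomes it previously would have rejected. Both changes push β in the same direction.

It increases.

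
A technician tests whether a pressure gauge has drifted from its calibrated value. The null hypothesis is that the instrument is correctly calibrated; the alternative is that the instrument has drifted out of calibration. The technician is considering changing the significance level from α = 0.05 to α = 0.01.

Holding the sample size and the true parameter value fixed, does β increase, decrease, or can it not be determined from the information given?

It increases.

Tightening α shrinks the rejection region. When Ha holds, fewer sample outcomes clear the stricter threshold, so more fall in the acceptance region.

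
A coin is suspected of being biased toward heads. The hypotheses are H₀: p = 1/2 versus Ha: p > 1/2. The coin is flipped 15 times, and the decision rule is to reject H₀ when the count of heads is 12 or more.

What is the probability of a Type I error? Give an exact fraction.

The Type I error probability is α = P(Y ≥ 12) computed under H₀, where Y ~ Binomial(15, 1/2).
P(Y ≥ 12) = [C(15,12) + C(15,13) + C(15,14) + C(15,15)] / 2^15 = (455 + 105 + 15 + 1) / 32768 = 576/32768 = 9/512.

9/512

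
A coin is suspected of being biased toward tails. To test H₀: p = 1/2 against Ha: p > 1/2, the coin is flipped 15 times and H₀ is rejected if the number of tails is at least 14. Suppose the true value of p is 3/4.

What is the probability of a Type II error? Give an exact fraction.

493824191/536870912

β = P(fail to reject H₀ | Ha true) = P(S ≤ 13 | p = 3/4), S ~ Binomial(15, 3/4).
Adding the binomial probabilities P(S=0)+…+P(S=13) at p = 3/4 gives 493824191/536870912.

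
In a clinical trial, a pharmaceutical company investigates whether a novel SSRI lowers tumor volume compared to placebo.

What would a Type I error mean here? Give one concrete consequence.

With the conventional null hypothesis that the drug has no effect on tumor volume:
A Type I error is rejecting H₀ when H₀ is true.
Here that means concluding that the drug is effective when actually the drug has no effect on tumor volume.

A Type I error would mean concluding that the drug lowers tumor volume when in fact the drug has no effect on tumor volume. Consequence: resources are spent bringing an ineffective treatment to market.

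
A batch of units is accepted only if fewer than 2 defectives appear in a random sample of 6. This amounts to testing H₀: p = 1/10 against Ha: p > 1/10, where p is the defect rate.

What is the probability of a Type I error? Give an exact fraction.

Under H₀, X ~ Binomial(6, 1/10); the Type I error rate is P(X ≥ 2).
α = 1 − P(X ≤ 1) = 1 − 177147/200000 = 22853/200000.

22853/200000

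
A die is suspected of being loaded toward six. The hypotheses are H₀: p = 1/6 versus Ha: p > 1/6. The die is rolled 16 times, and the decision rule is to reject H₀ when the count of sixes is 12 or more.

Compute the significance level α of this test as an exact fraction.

134509/313456656384

Under H₀, K ~ Binomial(16, 1/6), and α = P(K ≥ 12).
Summing C(16,j)(1/6)^j(5/6)^{16−j} for j = 12,…,16 gives 134509/313456656384.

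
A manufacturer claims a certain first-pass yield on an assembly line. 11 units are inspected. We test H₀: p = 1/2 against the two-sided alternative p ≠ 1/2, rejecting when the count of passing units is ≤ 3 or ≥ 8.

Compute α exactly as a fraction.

α = P(X ≤ 3 or X ≥ 8 | p = 1/2), X ~ Binomial(11, 1/2).
By symmetry, α = 2·P(X ≤ 3) = 2·(1 + 11 + 55 + 165)/2048 = 464/2048 = 29/128.

29/128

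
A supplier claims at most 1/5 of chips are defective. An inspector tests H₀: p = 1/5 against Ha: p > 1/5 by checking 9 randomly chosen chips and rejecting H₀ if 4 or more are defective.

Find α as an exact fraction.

α = P(reject H₀ | H₀ true) = P(Y ≥ 4 | p = 1/5), Y ~ Binomial(9, 1/5).
Via the complement, α = 1 − Σ_{j=0}^{3} C(9,j)(1/5)^j(4/5)^{9-j} = 167269/1953125.

167269/1953125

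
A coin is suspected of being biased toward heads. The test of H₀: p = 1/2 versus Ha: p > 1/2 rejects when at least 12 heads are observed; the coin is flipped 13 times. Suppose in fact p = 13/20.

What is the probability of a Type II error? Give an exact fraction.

9937124893407747/10240000000000000

β = P(fail to reject H₀ | Ha true) = P(S ≤ 11 | p = 13/20), S ~ Binomial(13, 13/20).
Summing C(13,j)·(13/20)^j·(7/20)^{13-j} for j = 0..11 gives 9937124893407747/10240000000000000.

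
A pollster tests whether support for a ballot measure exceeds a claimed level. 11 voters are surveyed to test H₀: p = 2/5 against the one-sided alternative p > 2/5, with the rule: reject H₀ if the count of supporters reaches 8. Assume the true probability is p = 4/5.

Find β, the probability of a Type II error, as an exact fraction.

12589/78125

A Type II error is failing to reject when Ha holds: with p = 4/5, β = P(X ≤ 7).
Summing C(11,j)·(4/5)^j·(1/5)^{11-j} for j = 0..7 gives 12589/78125.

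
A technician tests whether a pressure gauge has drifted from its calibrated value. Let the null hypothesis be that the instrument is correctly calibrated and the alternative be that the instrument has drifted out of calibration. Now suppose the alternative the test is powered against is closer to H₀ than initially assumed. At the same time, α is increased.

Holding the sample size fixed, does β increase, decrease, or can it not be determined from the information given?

The first change alone would make β increase; the second alone would make β decrease. Which effect dominates depends on the magnitudes, which are not given.

Cannot be determined from the information given.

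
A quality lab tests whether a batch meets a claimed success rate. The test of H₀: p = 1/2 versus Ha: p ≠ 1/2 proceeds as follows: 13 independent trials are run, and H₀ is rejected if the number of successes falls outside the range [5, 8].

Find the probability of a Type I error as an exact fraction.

1093/4096

α = P(X ≤ 4 or X ≥ 9 | p = 1/2), X ~ Binomial(13, 1/2).
By symmetry, α = 2·P(X ≤ 4) = 2·(1 + 13 + 78 + 286 + 715)/8192 = 2186/8192 = 1093/4096.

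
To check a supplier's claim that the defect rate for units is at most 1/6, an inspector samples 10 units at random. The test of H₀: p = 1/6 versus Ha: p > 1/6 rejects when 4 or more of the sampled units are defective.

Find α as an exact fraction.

The significance level is the probability, assuming p = 1/6, of seeing 4 or more defectives in 10 draws.
α = 1 − P(K ≤ 3) = 1 − 390625/419904 = 29279/419904.

29279/419904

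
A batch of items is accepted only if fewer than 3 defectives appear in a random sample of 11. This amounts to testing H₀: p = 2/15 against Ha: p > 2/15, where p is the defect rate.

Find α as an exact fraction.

2209953752/12814453125

The significance level is the probability, assuming p = 2/15, of seeing 3 or more defectives in 11 draws.
Via the complement, α = 1 − Σ_{j=0}^{2} C(11,j)(2/15)^j(13/15)^{11-j} = 2209953752/12814453125.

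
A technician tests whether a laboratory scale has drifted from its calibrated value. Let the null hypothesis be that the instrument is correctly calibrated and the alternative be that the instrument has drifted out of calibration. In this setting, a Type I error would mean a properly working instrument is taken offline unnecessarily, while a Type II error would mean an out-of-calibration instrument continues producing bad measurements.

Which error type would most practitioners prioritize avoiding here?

The Type II consequence (an out-of-calibration instrument continues producing bad measurements) is more severe than the Type I consequence (a properly working instrument is taken offline unnecessarily).

Type II error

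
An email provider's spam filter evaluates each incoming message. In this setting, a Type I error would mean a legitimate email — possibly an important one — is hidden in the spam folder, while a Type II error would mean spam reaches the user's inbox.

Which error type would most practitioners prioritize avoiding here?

The Type I consequence (a legitimate email — possibly an important one — is hidden in the spam folder) is more severe than the Type II consequence (spam reaches the user's inbox).

Type I error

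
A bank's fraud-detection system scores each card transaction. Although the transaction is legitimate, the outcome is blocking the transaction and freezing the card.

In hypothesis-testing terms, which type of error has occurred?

The null hypothesis here is that the transaction is legitimate.
'Blocking the transaction and freezing the card' corresponds to rejecting H₀.
H₀ was rejected but H₀ is true — a Type I error (false positive).

Type I error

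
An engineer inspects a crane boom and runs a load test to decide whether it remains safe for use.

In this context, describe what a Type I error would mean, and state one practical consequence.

With the conventional null hypothesis that the structure meets the required load capacity (safe):
A Type I error is rejecting H₀ when H₀ is true.
Here that means closing the structure for repairs when actually the structure meets the required load capacity (safe).

A Type I error would mean concluding that the structure is structurally deficient when in fact the structure meets the required load capacity (safe). Consequence: a sound structure is closed unnecessarily, at significant cost and disruption.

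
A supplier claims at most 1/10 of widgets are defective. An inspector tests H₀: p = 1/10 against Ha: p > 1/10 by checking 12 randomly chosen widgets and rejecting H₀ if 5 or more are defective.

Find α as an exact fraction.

α = P(reject H₀ | H₀ true) = P(Y ≥ 5 | p = 1/10), Y ~ Binomial(12, 1/10).
Computing the lower-tail complement: 1 − 99567065673/100000000000 = 432934327/100000000000.

432934327/100000000000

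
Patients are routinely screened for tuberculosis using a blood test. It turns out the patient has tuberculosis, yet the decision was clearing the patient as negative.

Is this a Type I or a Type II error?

Type II error

The null hypothesis here is that the patient does not have tuberculosis.
'Clearing the patient as negative' corresponds to failing to reject H₀.
H₀ was not rejected but H₀ is false — a Type II error (false negative).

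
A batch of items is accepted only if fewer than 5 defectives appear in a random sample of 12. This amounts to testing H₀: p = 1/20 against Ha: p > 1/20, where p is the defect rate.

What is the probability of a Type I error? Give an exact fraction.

75344392367/409600000000000

Under H₀, Y ~ Binomial(12, 1/20); the Type I error rate is P(Y ≥ 5).
Computing the lower-tail complement: 1 − 409524655607633/409600000000000 = 75344392367/409600000000000.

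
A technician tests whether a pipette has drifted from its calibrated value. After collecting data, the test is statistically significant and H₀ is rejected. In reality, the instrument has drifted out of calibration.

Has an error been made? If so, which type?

The conventional null hypothesis here is that the instrument is correctly calibrated.
The test rejected a false H₀ — the decision matches the true state.

No error (correct decision).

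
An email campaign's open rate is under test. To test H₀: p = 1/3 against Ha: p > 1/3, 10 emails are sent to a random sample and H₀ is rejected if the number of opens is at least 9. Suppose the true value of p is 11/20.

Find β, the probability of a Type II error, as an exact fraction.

10001847283209/10240000000000

Under the alternative p = 11/20, K ~ Binomial(10, 11/20); β is the probability the test does not reject, P(K < 9).
Adding the binomial probabilities P(K=0)+…+P(K=8) at p = 11/20 gives 10001847283209/10240000000000.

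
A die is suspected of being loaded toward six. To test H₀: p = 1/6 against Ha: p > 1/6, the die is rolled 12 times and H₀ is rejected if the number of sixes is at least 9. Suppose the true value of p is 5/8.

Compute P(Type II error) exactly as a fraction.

49315179861/68719476736

Under the alternative p = 5/8, X ~ Binomial(12, 5/8); β is the probability the test does not reject, P(X < 9).
Summing C(12,j)·(5/8)^j·(3/8)^{12-j} for j = 0..8 gives 49315179861/68719476736.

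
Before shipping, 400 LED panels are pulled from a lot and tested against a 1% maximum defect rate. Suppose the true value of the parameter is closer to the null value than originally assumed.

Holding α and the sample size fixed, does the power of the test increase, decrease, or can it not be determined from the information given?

A smaller true effect puts the Ha sampling distribution closer to H₀, so more of it falls in the non-rejection region.
Since power = 1 − β and β increases, power decreases.

It decreases.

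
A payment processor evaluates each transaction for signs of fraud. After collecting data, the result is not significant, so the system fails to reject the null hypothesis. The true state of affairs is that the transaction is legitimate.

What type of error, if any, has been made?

Neither — the decision is correct.

The conventional null hypothesis here is that the transaction is legitimate.
The test retained a true H₀ — the decision matches the true state.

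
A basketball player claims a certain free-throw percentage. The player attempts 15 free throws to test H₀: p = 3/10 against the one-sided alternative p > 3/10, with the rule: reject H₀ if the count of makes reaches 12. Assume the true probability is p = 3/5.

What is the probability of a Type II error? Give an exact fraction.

A Type II error is failing to reject when Ha holds: with p = 3/5, β = P(S ≤ 11).
Equivalently, β = 1 − P(S ≥ 12) = 27755679248/30517578125.

27755679248/30517578125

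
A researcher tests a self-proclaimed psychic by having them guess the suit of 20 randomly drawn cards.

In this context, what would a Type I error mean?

A Type I error would mean concluding that the subject performs better than chance when in fact the subject is guessing at random (p = 1/4).

With the conventional null hypothesis that the subject is guessing at random (p = 1/4):
A Type I error is rejecting H₀ when H₀ is true.
Here that means concluding the subject has some ability beyond chance when actually the subject is guessing at random (p = 1/4).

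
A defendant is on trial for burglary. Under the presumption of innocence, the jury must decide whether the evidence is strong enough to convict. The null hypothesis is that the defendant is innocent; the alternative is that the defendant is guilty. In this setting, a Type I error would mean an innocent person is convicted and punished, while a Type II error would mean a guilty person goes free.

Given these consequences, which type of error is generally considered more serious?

Type I error

The Type I consequence (an innocent person is convicted and punished) is more severe than the Type II consequence (a guilty person goes free).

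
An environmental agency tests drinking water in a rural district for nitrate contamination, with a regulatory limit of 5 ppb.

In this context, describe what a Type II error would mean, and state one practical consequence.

A Type II error would mean concluding that the nitrate concentration is at or below 5 ppb (safe) (or at least failing to establish that the nitrate concentration exceeds 5 ppb) when in fact the nitrate concentration exceeds 5 ppb. Consequence: a site with unsafe nitrate levels is certified clean, and people continue to be exposed.

With the conventional null hypothesis that the nitrate concentration is at or below 5 ppb (safe):
A Type II error is failing to reject H₀ when H₀ is false.
Here that means certifying the site as safe when actually the nitrate concentration exceeds 5 ppb.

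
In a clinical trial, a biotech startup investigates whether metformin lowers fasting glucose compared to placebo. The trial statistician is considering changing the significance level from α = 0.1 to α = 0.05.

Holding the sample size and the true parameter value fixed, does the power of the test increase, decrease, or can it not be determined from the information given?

Tightening α shrinks the rejection region. When Ha holds, fewer sample outcomes clear the stricter threshold, so more fall in the acceptance region.
Since power = 1 − β and β increases, power decreases.

It decreases.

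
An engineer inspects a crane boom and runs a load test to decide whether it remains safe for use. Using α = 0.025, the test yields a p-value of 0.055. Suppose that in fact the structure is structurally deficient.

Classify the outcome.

The conventional null hypothesis is that the structure meets the required load capacity (safe).
Since p = 0.055 ≥ α = 0.025, H₀ is not rejected.
H₀ is false (actually the structure is structurally deficient).
Failing to reject a false H₀ is a Type II error.

Type II error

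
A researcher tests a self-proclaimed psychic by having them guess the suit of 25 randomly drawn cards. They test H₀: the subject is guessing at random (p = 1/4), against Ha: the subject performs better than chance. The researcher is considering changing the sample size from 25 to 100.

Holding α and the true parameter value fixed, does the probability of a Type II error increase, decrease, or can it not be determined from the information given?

More data shrinks sampling variability; the test statistic under Ha concentrates further from the null value, making rejection more likely.

It decreases.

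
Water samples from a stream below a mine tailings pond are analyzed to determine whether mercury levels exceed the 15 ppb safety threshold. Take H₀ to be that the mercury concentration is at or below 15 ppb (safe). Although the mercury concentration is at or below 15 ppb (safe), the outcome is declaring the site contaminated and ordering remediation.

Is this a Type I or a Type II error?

'Declaring the site contaminated and ordering remediation' corresponds to rejecting H₀.
H₀ was rejected but H₀ is true — a Type I error (false positive).

Type I error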